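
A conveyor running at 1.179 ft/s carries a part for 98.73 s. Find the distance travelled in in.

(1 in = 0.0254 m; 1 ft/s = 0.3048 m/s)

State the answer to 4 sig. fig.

1.179 ft/s × 0.3048 = 0.359359 m/s
d = v × t = 0.359359 m/s × 98.73 s = 35.4795 m
35.4795 m ÷ (0.0254 m/in) = 1396.83 in

1397 in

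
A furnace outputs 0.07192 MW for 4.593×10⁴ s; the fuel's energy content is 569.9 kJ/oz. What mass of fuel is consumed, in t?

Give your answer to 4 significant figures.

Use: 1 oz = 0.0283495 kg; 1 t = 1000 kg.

0.1643 t

0.07192 MW → 71920 W
E = P × t = 71920 × 45930 = 3.30329×10⁹ J
569.9 kJ/oz → 2.01026×10⁷ J/kg
m = E / e_s = 3.30329×10⁹ / 2.01026×10⁷ = 164.322 kg
In t: 164.322 / 1000 = 0.164322 t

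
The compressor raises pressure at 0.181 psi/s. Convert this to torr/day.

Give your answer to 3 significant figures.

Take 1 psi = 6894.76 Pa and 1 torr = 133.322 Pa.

8.09×10⁵ torr/day

0.181 psi/s × 6894.76 Pa/psi = 1247.95 Pa/s
1247.95 Pa/s ÷ 133.322 Pa/torr × 86400 s/day = 808740 torr/day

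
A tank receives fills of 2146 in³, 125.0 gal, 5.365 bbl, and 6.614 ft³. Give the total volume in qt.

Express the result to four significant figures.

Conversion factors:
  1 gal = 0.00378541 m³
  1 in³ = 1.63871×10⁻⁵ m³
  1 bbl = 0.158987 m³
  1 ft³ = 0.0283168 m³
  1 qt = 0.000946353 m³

2146 in³ × 1.63871×10⁻⁵ = 0.0351667 m³
125.0 gal × 0.00378541 = 0.473176 m³
5.365 bbl × 0.158987 = 0.852965 m³
6.614 ft³ × 0.0283168 = 0.187287 m³
Total: 0.0351667 + 0.473176 + 0.852965 + 0.187287 = 1.54859 m³
In qt: 1.54859 / 0.000946353 = 1636.38 qt

1636 qt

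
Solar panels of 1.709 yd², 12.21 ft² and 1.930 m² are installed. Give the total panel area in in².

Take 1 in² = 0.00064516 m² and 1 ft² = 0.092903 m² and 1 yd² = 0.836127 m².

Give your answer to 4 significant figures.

1.709 yd² × 0.836127 = 1.42894 m²
12.21 ft² × 0.092903 = 1.13435 m²
1.930 m² (already m²)
Combined: 1.42894 + 1.13435 + 1.93 = 4.49329 m²
In in²: 4.49329 / 0.00064516 = 6964.61 in²

6965 in²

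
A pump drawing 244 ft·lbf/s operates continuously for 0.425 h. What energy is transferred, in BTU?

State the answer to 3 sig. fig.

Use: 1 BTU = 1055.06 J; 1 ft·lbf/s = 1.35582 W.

244 ft·lbf/s × 1.35582 = 330.82 W
0.425 h × 3600 = 1530 s
E = P × t = 330.82 W × 1530 s = 506155 J
506155 J ÷ (1055.06 J/BTU) = 479.74 BTU

480 BTU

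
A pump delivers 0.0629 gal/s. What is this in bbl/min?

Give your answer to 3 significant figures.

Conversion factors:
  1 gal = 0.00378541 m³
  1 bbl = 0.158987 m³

0.0629 gal/s × 0.00378541 m³/gal = 2.38102×10⁻⁴ m³/s
2.38102×10⁻⁴ m³/s ÷ 0.158987 m³/bbl × 60 s/min = 0.0898572 bbl/min

0.0899 bbl/min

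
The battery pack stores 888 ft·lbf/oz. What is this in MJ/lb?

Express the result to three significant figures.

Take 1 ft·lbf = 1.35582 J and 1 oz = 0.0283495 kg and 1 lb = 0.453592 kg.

0.0193 MJ/lb

888 ft·lbf/oz × 1.35582 J/ft·lbf ÷ 0.0283495 kg/oz = 42468.8 J/kg
42468.8 J/kg ÷ 1000000 J/MJ × 0.453592 kg/lb = 0.0192635 MJ/lb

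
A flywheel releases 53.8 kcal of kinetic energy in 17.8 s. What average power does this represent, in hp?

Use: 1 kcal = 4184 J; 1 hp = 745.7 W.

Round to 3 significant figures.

53.8 kcal × 4184 → 225099 J
P = E / t = 225099 J / 17.8 s = 12646 W
12646 W ÷ (745.7 W/hp) = 16.9586 hp

17.0 hp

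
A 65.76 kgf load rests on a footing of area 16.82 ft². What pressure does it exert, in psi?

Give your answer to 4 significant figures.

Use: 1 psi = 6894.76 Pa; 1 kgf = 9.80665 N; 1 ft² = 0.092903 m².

65.76 kgf × 9.80665 = 644.885 N
16.82 ft² × 0.092903 = 1.56263 m²
P = F / A = 644.885 N / 1.56263 m² = 412.692 Pa
412.692 Pa ÷ (6894.76 Pa/psi) = 0.0598559 psi

0.05986 psi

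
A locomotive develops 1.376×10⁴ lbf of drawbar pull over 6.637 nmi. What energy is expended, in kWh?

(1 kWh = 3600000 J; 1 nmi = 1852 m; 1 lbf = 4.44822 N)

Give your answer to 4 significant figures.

209.0 kWh

1.376×10⁴ lbf × 4.44822 → 61207.5 N
6.637 nmi × 1852 → 12291.7 m
W = F × d = 61207.5 N × 12291.7 m = 7.52344×10⁸ J
7.52344×10⁸ J ÷ (3600000 J/kWh) = 208.984 kWh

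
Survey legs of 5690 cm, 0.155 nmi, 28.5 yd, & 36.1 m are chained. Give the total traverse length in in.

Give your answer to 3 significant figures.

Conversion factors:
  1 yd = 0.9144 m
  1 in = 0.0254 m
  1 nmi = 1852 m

5690 cm × 0.01 = 56.9 m
0.155 nmi × 1852 = 287.06 m
28.5 yd × 0.9144 = 26.0604 m
36.1 m (already m)
Sum: 56.9 + 287.06 + 26.0604 + 36.1 = 406.12 m
In in: 406.12 / 0.0254 = 15989 in

1.60×10⁴ in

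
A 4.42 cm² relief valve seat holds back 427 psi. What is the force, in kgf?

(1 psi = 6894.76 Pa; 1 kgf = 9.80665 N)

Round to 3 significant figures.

133 kgf

427 psi × 6894.76 → 2.94406×10⁶ Pa
4.42 cm² × 0.0001 → 4.42×10⁻⁴ m²
F = P × A = 2.94406×10⁶ Pa × 4.42×10⁻⁴ m² = 1301.27 N
1301.27 N ÷ (9.80665 N/kgf) = 132.693 kgf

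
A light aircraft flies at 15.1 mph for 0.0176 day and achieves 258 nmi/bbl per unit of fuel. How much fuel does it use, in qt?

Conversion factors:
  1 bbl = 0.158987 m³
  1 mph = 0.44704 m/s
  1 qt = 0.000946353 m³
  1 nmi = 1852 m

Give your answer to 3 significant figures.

3.61 qt

15.1 mph → 6.7503 m/s
0.0176 day → 1520.64 s
d = v × t = 6.7503 × 1520.64 = 10264.8 m
258 nmi/bbl → 3.00538×10⁶ m/m³
V = d / (distance per unit fuel) = 10264.8 / 3.00538×10⁶ = 0.00341547 m³
In qt: 0.00341547 / 0.000946353 = 3.60909 qt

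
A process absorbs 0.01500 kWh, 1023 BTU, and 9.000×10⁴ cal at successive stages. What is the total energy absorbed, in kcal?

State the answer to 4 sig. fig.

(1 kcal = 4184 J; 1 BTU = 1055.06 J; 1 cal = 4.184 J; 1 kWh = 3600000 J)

360.9 kcal

0.01500 kWh × 3600000 = 54000 J
1023 BTU × 1055.06 = 1.07933×10⁶ J
9.000×10⁴ cal × 4.184 = 376560 J
Total: 54000 + 1.07933×10⁶ + 376560 = 1.50989×10⁶ J
In kcal: 1.50989×10⁶ / 4184 = 360.872 kcal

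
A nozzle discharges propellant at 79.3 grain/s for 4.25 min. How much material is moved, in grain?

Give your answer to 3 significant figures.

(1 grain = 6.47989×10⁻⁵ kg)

2.02×10⁴ grain

79.3 grain/s → 0.00513855 kg/s
4.25 min → 255 s
m = ṁ × t = 0.00513855 × 255 = 1.31033 kg
In grain: 1.31033 / 6.47989×10⁻⁵ = 20221.5 grain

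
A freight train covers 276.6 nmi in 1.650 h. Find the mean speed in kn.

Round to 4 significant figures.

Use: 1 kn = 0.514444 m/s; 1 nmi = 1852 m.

276.6 nmi × 1852 → 512263 m
1.650 h × 3600 → 5940 s
v = d / t = 512263 m / 5940 s = 86.2396 m/s
86.2396 m/s ÷ (0.514444 m/s/kn) = 167.637 kn

167.6 kn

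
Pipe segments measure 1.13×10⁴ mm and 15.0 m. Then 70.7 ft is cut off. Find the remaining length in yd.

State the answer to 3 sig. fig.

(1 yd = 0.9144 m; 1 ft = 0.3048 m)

5.20 yd

1.13×10⁴ mm × 0.001 → 11.3 m
15.0 m (already m)
70.7 ft × 0.3048 → 21.5494 m
Net: 11.3 + 15 − 21.5494 = 4.7506 m
In yd: 4.7506 / 0.9144 = 5.19532 yd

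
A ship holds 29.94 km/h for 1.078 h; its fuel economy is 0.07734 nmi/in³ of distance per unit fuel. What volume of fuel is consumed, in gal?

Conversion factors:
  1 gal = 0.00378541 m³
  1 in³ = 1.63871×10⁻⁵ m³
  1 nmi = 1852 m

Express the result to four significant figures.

0.9755 gal

29.94 km/h → 8.31667 m/s
1.078 h → 3880.8 s
d = v × t = 8.31667 × 3880.8 = 32275.3 m
0.07734 nmi/in³ → 8.74064×10⁶ m/m³
V = d / (distance per unit fuel) = 32275.3 / 8.74064×10⁶ = 0.00369256 m³
In gal: 0.00369256 / 0.00378541 = 0.975472 gal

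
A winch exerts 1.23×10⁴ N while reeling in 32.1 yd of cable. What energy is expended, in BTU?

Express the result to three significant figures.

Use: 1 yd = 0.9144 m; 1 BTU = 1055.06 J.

342 BTU

32.1 yd × 0.9144 = 29.3522 m
W = F × d = 12300 N × 29.3522 m = 361032 J
361032 J ÷ (1055.06 J/BTU) = 342.191 BTU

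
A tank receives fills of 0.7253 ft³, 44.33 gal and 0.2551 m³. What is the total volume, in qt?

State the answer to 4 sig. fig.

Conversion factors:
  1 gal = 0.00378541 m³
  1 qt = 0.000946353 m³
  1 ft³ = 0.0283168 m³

0.7253 ft³ × 0.0283168 = 0.0205382 m³
44.33 gal × 0.00378541 = 0.167807 m³
0.2551 m³ (already m³)
Sum: 0.0205382 + 0.167807 + 0.2551 = 0.443445 m³
In qt: 0.443445 / 0.000946353 = 468.583 qt

468.6 qt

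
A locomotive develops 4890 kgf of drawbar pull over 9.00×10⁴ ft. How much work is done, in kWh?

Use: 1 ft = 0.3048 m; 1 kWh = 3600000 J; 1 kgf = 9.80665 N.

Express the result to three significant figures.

365 kWh

4890 kgf × 9.80665 = 47954.5 N
9.00×10⁴ ft × 0.3048 = 27432 m
W = F × d = 47954.5 N × 27432 m = 1.31549×10⁹ J
1.31549×10⁹ J ÷ (3600000 J/kWh) = 365.414 kWh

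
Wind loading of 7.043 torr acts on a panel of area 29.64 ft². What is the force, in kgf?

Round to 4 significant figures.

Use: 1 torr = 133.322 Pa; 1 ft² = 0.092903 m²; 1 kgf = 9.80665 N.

7.043 torr × 133.322 = 938.987 Pa
29.64 ft² × 0.092903 = 2.75364 m²
F = P × A = 938.987 Pa × 2.75364 m² = 2585.63 N
2585.63 N ÷ (9.80665 N/kgf) = 263.661 kgf

263.7 kgf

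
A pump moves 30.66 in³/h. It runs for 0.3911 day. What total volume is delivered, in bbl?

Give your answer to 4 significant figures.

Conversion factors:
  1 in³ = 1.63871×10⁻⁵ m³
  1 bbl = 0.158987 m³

30.66 in³/h → 1.39563×10⁻⁷ m³/s
0.3911 day → 33791 s
V = Q × t = 1.39563×10⁻⁷ × 33791 = 0.00471597 m³
In bbl: 0.00471597 / 0.158987 = 0.0296626 bbl

0.02966 bbl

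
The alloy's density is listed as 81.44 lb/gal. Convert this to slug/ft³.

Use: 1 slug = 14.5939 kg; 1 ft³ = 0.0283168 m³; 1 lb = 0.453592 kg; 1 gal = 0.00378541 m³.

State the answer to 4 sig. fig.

18.93 slug/ft³

81.44 lb/gal × 0.453592 kg/lb ÷ 0.00378541 m³/gal = 9758.66 kg/m³
9758.66 kg/m³ ÷ 14.5939 kg/slug × 0.0283168 m³/ft³ = 18.9349 slug/ft³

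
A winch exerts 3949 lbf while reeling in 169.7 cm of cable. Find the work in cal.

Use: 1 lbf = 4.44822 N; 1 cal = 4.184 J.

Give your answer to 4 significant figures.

3949 lbf × 4.44822 = 17566 N
169.7 cm × 0.01 = 1.697 m
W = F × d = 17566 N × 1.697 m = 29809.5 J
29809.5 J ÷ (4.184 J/cal) = 7124.64 cal

7125 cal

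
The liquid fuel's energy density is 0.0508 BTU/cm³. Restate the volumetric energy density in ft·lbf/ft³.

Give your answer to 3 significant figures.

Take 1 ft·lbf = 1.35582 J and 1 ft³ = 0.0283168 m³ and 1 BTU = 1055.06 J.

0.0508 BTU/cm³ × 1055.06 J/BTU ÷ 10⁻⁶ m³/cm³ = 5.3597×10⁷ J/m³
5.3597×10⁷ J/m³ ÷ 1.35582 J/ft·lbf × 0.0283168 m³/ft³ = 1.11939×10⁶ ft·lbf/ft³

1.12×10⁶ ft·lbf/ft³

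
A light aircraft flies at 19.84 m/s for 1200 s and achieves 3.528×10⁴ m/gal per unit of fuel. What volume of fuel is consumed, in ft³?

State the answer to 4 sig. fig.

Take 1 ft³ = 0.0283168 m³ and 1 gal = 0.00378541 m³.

d = v × t = 19.84 × 1200 = 23808 m
3.528×10⁴ m/gal → 9.31999×10⁶ m/m³
V = d / (distance per unit fuel) = 23808 / 9.31999×10⁶ = 0.00255451 m³
In ft³: 0.00255451 / 0.0283168 = 0.0902118 ft³

0.09021 ft³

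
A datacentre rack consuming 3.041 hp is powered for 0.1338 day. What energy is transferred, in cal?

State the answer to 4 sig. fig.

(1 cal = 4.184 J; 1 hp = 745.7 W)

3.041 hp × 745.7 → 2267.67 W
0.1338 day × 86400 → 11560.3 s
E = P × t = 2267.67 W × 11560.3 s = 2.62149×10⁷ J
2.62149×10⁷ J ÷ (4.184 J/cal) = 6.26551×10⁶ cal

6.266×10⁶ cal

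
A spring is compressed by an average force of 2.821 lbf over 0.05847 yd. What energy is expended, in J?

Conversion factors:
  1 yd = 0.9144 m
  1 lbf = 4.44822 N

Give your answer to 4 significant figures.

2.821 lbf × 4.44822 → 12.5484 N
0.05847 yd × 0.9144 → 0.053465 m
W = F × d = 12.5484 N × 0.053465 m = 0.6709 J

0.6709 J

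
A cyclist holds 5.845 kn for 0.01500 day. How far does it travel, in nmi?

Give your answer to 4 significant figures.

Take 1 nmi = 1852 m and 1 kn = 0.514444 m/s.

2.104 nmi

5.845 kn × 0.514444 → 3.00693 m/s
0.01500 day × 86400 → 1296 s
d = v × t = 3.00693 m/s × 1296 s = 3896.98 m
3896.98 m ÷ (1852 m/nmi) = 2.1042 nmi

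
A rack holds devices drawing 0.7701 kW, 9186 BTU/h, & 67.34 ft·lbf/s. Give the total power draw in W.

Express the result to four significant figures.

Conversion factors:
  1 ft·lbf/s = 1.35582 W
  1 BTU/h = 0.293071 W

0.7701 kW × 1000 → 770.1 W
9186 BTU/h × 0.293071 → 2692.15 W
67.34 ft·lbf/s × 1.35582 → 91.3009 W
Sum: 770.1 + 2692.15 + 91.3009 = 3553.55 W

3554 W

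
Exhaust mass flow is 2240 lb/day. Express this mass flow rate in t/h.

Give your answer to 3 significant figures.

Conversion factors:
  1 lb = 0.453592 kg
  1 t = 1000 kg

0.0423 t/h

2240 lb/day × 0.453592 kg/lb ÷ 86400 s/day = 0.0117598 kg/s
0.0117598 kg/s ÷ 1000 kg/t × 3600 s/h = 0.0423353 t/h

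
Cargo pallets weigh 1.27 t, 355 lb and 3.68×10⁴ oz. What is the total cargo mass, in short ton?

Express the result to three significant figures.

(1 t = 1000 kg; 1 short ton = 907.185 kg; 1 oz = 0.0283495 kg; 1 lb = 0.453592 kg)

1.27 t × 1000 = 1270 kg
355 lb × 0.453592 = 161.025 kg
3.68×10⁴ oz × 0.0283495 = 1043.26 kg
Total: 1270 + 161.025 + 1043.26 = 2474.28 kg
In short ton: 2474.28 / 907.185 = 2.72743 short ton

2.73 short ton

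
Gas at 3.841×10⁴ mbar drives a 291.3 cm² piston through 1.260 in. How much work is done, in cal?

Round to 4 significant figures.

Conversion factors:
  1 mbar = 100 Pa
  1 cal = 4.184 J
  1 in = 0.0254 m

3.841×10⁴ mbar → 3.841×10⁶ Pa
291.3 cm² → 0.02913 m²
F = P × A = 3.841×10⁶ × 0.02913 = 111888 N
1.260 in → 0.032004 m
W = F × d = 111888 × 0.032004 = 3580.86 J
In cal: 3580.86 / 4.184 = 855.846 cal

855.8 cal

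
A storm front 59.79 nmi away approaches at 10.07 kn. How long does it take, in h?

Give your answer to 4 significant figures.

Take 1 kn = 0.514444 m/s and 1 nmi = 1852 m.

5.937 h

59.79 nmi × 1852 → 110731 m
10.07 kn × 0.514444 → 5.18045 m/s
t = d / v = 110731 m / 5.18045 m/s = 21374.8 s
21374.8 s ÷ (3600 s/h) = 5.93744 h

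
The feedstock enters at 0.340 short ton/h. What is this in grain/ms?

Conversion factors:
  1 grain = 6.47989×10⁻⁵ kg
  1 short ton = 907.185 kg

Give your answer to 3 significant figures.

1.32 grain/ms

0.340 short ton/h × 907.185 kg/short ton ÷ 3600 s/h = 0.0856786 kg/s
0.0856786 kg/s ÷ 6.47989×10⁻⁵ kg/grain × 0.001 s/ms = 1.32222 grain/ms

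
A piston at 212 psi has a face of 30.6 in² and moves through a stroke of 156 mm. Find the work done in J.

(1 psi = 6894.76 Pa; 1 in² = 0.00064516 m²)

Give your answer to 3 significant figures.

212 psi → 1.46169×10⁶ Pa
30.6 in² → 0.0197419 m²
F = P × A = 1.46169×10⁶ × 0.0197419 = 28856.5 N
156 mm → 0.156 m
W = F × d = 28856.5 × 0.156 = 4501.61 J

4500 J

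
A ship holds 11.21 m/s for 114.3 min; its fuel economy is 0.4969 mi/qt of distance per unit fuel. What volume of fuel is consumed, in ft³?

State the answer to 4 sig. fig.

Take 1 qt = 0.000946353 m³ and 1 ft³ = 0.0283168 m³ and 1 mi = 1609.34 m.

3.213 ft³

114.3 min → 6858 s
d = v × t = 11.21 × 6858 = 76878.2 m
0.4969 mi/qt → 845013 m/m³
V = d / (distance per unit fuel) = 76878.2 / 845013 = 0.0909787 m³
In ft³: 0.0909787 / 0.0283168 = 3.21289 ft³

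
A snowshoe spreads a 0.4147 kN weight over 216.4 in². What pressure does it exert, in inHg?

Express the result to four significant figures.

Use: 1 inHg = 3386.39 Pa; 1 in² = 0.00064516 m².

0.4147 kN × 1000 → 414.7 N
216.4 in² × 0.00064516 → 0.139613 m²
P = F / A = 414.7 N / 0.139613 m² = 2970.35 Pa
2970.35 Pa ÷ (3386.39 Pa/inHg) = 0.877144 inHg

0.8771 inHg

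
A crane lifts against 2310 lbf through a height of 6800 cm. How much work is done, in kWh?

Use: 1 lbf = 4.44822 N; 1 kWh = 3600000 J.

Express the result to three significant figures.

2310 lbf × 4.44822 → 10275.4 N
6800 cm × 0.01 → 68 m
W = F × d = 10275.4 N × 68 m = 698727 J
698727 J ÷ (3600000 J/kWh) = 0.194091 kWh

0.194 kWh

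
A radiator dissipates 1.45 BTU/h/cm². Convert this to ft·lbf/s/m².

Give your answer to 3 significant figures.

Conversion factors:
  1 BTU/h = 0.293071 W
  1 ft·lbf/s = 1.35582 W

3130 ft·lbf/s/m²

1.45 BTU/h/cm² × 0.293071 W/BTU/h ÷ 0.0001 m²/cm² = 4249.53 W/m²
4249.53 W/m² ÷ 1.35582 W/ft·lbf/s = 3134.29 ft·lbf/s/m²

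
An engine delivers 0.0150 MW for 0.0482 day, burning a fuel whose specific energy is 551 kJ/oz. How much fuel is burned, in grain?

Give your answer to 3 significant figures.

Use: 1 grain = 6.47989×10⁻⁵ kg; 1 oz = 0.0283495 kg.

0.0150 MW → 15000 W
0.0482 day → 4164.48 s
E = P × t = 15000 × 4164.48 = 6.24672×10⁷ J
551 kJ/oz → 1.9436×10⁷ J/kg
m = E / e_s = 6.24672×10⁷ / 1.9436×10⁷ = 3.21399 kg
In grain: 3.21399 / 6.47989×10⁻⁵ = 49599.5 grain

4.96×10⁴ grain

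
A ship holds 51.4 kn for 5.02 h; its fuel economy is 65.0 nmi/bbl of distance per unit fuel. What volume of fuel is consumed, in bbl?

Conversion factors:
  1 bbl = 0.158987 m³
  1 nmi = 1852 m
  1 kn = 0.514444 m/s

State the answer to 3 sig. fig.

3.97 bbl

51.4 kn → 26.4424 m/s
5.02 h → 18072 s
d = v × t = 26.4424 × 18072 = 477867 m
65.0 nmi/bbl → 757169 m/m³
V = d / (distance per unit fuel) = 477867 / 757169 = 0.631123 m³
In bbl: 0.631123 / 0.158987 = 3.96965 bbl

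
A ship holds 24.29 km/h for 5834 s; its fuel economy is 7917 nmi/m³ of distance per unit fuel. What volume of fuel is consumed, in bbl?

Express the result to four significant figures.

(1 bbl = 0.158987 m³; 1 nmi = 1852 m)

24.29 km/h → 6.74722 m/s
d = v × t = 6.74722 × 5834 = 39363.3 m
7917 nmi/m³ → 1.46623×10⁷ m/m³
V = d / (distance per unit fuel) = 39363.3 / 1.46623×10⁷ = 0.00268466 m³
In bbl: 0.00268466 / 0.158987 = 0.016886 bbl

0.01689 bbl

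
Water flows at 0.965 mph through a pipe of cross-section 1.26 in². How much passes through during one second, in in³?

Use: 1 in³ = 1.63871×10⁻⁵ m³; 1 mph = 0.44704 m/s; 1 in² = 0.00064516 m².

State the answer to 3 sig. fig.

0.965 mph × 0.44704 → 0.431394 m/s
1.26 in² × 0.00064516 → 8.12902×10⁻⁴ m²
V = v × A × t = 0.431394 m/s × 8.12902×10⁻⁴ m² × 1 s = 3.50681×10⁻⁴ m³
3.50681×10⁻⁴ m³ ÷ (1.63871×10⁻⁵ m³/in³) = 21.3998 in³

21.4 in³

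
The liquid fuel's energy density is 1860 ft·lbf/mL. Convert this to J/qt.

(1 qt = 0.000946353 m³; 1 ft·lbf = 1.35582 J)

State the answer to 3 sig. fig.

2.39×10⁶ J/qt

1860 ft·lbf/mL × 1.35582 J/ft·lbf ÷ 10⁻⁶ m³/mL = 2.52183×10⁹ J/m³
2.52183×10⁹ J/m³ × 0.000946353 m³/qt = 2.38654×10⁶ J/qt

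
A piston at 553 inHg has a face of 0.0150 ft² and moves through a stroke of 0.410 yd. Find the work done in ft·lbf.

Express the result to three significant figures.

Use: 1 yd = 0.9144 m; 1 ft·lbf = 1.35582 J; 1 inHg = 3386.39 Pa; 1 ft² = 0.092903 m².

722 ft·lbf

553 inHg → 1.87267×10⁶ Pa
0.0150 ft² → 0.00139354 m²
F = P × A = 1.87267×10⁶ × 0.00139354 = 2609.64 N
0.410 yd → 0.374904 m
W = F × d = 2609.64 × 0.374904 = 978.364 J
In ft·lbf: 978.364 / 1.35582 = 721.603 ft·lbf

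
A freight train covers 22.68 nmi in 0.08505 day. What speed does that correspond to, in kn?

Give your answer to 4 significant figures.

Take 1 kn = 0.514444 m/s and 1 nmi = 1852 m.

11.11 kn

22.68 nmi × 1852 → 42003.4 m
0.08505 day × 86400 → 7348.32 s
v = d / t = 42003.4 m / 7348.32 s = 5.71605 m/s
5.71605 m/s ÷ (0.514444 m/s/kn) = 11.1111 kn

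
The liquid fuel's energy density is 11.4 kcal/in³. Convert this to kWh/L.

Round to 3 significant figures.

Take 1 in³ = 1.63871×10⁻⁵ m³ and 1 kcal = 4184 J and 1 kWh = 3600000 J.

11.4 kcal/in³ × 4184 J/kcal ÷ 1.63871×10⁻⁵ m³/in³ = 2.91068×10⁹ J/m³
2.91068×10⁹ J/m³ ÷ 3600000 J/kWh × 0.001 m³/L = 0.808522 kWh/L

0.809 kWh/L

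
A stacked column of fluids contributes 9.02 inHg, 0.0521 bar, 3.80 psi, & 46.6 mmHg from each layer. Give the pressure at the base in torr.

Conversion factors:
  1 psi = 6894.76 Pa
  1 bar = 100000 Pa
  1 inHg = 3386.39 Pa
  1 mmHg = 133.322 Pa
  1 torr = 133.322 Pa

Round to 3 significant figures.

511 torr

9.02 inHg × 3386.39 → 30545.2 Pa
0.0521 bar × 100000 → 5210 Pa
3.80 psi × 6894.76 → 26200.1 Pa
46.6 mmHg × 133.322 → 6212.81 Pa
Total: 30545.2 + 5210 + 26200.1 + 6212.81 = 68168.1 Pa
In torr: 68168.1 / 133.322 = 511.304 torr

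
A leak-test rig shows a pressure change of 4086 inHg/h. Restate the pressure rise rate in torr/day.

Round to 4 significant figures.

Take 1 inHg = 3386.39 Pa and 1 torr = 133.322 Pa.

4086 inHg/h × 3386.39 Pa/inHg ÷ 3600 s/h = 3843.55 Pa/s
3843.55 Pa/s ÷ 133.322 Pa/torr × 86400 s/day = 2.49083×10⁶ torr/day

2.491×10⁶ torr/day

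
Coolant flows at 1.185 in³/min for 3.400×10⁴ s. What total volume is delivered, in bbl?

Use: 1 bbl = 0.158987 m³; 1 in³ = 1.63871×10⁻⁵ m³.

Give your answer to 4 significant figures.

0.06921 bbl

1.185 in³/min → 3.23645×10⁻⁷ m³/s
V = Q × t = 3.23645×10⁻⁷ × 34000 = 0.0110039 m³
In bbl: 0.0110039 / 0.158987 = 0.0692126 bbl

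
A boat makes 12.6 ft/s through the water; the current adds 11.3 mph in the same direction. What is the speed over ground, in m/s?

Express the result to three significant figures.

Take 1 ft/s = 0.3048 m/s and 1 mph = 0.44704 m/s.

8.89 m/s

12.6 ft/s × 0.3048 = 3.84048 m/s
11.3 mph × 0.44704 = 5.05155 m/s
Total: 3.84048 + 5.05155 = 8.89203 m/s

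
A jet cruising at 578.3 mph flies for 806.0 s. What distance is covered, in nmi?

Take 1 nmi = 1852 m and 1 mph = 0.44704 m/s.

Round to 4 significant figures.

578.3 mph × 0.44704 → 258.523 m/s
d = v × t = 258.523 m/s × 806 s = 208370 m
208370 m ÷ (1852 m/nmi) = 112.511 nmi

112.5 nmi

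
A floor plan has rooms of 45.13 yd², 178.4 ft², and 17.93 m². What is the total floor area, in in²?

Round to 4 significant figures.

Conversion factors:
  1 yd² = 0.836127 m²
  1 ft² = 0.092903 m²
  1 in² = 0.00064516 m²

1.120×10⁵ in²

45.13 yd² × 0.836127 = 37.7344 m²
178.4 ft² × 0.092903 = 16.5739 m²
17.93 m² (already m²)
Total: 37.7344 + 16.5739 + 17.93 = 72.2383 m²
In in²: 72.2383 / 0.00064516 = 111970 in²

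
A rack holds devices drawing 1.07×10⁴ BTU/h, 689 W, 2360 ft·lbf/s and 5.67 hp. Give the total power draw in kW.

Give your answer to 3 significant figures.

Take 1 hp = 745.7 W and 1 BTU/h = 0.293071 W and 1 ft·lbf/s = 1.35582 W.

11.3 kW

1.07×10⁴ BTU/h × 0.293071 = 3135.86 W
689 W (already W)
2360 ft·lbf/s × 1.35582 = 3199.74 W
5.67 hp × 745.7 = 4228.12 W
Sum: 3135.86 + 689 + 3199.74 + 4228.12 = 11252.7 W
In kW: 11252.7 / 1000 = 11.2527 kW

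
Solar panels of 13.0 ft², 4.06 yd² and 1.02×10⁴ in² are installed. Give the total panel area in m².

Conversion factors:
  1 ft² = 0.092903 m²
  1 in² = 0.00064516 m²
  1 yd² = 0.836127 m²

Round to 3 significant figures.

11.2 m²

13.0 ft² × 0.092903 = 1.20774 m²
4.06 yd² × 0.836127 = 3.39468 m²
1.02×10⁴ in² × 0.00064516 = 6.58063 m²
Combined: 1.20774 + 3.39468 + 6.58063 = 11.183 m²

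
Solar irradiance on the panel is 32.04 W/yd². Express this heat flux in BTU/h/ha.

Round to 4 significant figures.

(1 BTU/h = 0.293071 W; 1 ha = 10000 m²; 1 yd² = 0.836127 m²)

32.04 W/yd² ÷ 0.836127 m²/yd² = 38.3195 W/m²
38.3195 W/m² ÷ 0.293071 W/BTU/h × 10000 m²/ha = 1.30752×10⁶ BTU/h/ha

1.308×10⁶ BTU/h/ha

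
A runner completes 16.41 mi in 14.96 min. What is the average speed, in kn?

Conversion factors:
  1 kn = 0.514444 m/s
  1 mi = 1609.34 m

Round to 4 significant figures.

16.41 mi × 1609.34 = 26409.3 m
14.96 min × 60 = 897.6 s
v = d / t = 26409.3 m / 897.6 s = 29.4221 m/s
29.4221 m/s ÷ (0.514444 m/s/kn) = 57.192 kn

57.19 kn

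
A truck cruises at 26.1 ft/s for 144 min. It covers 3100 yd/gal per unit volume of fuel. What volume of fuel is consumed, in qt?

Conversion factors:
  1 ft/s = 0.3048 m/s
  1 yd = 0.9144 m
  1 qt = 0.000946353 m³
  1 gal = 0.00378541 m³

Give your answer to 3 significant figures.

26.1 ft/s → 7.95528 m/s
144 min → 8640 s
d = v × t = 7.95528 × 8640 = 68733.6 m
3100 yd/gal → 748833 m/m³
V = d / (distance per unit fuel) = 68733.6 / 748833 = 0.0917876 m³
In qt: 0.0917876 / 0.000946353 = 96.9909 qt

97.0 qt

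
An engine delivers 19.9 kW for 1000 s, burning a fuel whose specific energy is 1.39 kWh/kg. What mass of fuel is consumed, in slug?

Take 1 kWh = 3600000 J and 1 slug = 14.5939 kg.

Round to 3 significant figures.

19.9 kW → 19900 W
E = P × t = 19900 × 1000 = 1.99×10⁷ J
1.39 kWh/kg → 5.004×10⁶ J/kg
m = E / e_s = 1.99×10⁷ / 5.004×10⁶ = 3.97682 kg
In slug: 3.97682 / 14.5939 = 0.272499 slug

0.272 slug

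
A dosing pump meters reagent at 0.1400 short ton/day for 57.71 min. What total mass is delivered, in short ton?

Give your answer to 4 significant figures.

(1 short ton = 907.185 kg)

0.005611 short ton

0.1400 short ton/day → 0.00146998 kg/s
57.71 min → 3462.6 s
m = ṁ × t = 0.00146998 × 3462.6 = 5.08995 kg
In short ton: 5.08995 / 907.185 = 0.00561071 short ton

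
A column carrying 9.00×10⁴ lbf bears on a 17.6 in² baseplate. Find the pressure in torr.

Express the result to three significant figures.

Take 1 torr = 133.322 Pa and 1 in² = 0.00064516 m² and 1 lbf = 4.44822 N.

2.64×10⁵ torr

9.00×10⁴ lbf × 4.44822 → 400340 N
17.6 in² × 0.00064516 → 0.0113548 m²
P = F / A = 400340 N / 0.0113548 m² = 3.52573×10⁷ Pa
3.52573×10⁷ Pa ÷ (133.322 Pa/torr) = 264452 torr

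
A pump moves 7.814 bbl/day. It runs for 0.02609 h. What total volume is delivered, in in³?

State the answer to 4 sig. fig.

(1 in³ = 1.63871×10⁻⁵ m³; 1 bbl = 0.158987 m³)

82.41 in³

7.814 bbl/day → 1.43788×10⁻⁵ m³/s
0.02609 h → 93.924 s
V = Q × t = 1.43788×10⁻⁵ × 93.924 = 0.00135051 m³
In in³: 0.00135051 / 1.63871×10⁻⁵ = 82.413 in³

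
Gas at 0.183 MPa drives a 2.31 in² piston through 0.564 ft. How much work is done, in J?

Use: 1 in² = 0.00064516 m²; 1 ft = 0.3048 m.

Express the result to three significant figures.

46.9 J

0.183 MPa → 183000 Pa
2.31 in² → 0.00149032 m²
F = P × A = 183000 × 0.00149032 = 272.729 N
0.564 ft → 0.171907 m
W = F × d = 272.729 × 0.171907 = 46.884 J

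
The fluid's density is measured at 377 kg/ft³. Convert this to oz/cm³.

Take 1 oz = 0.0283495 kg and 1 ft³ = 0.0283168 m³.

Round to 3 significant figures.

377 kg/ft³ ÷ 0.0283168 m³/ft³ = 13313.7 kg/m³
13313.7 kg/m³ ÷ 0.0283495 kg/oz × 10⁻⁶ m³/cm³ = 0.469627 oz/cm³

0.470 oz/cm³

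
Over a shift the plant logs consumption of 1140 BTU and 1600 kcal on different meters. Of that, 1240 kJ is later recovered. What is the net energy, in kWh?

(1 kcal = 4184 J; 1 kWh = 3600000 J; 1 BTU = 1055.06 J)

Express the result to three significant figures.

1.85 kWh

1140 BTU × 1055.06 → 1.20277×10⁶ J
1600 kcal × 4184 → 6.6944×10⁶ J
1240 kJ × 1000 → 1.24×10⁶ J
Result: 1.20277×10⁶ + 6.6944×10⁶ − 1.24×10⁶ = 6.65717×10⁶ J
In kWh: 6.65717×10⁶ / 3600000 = 1.84921 kWh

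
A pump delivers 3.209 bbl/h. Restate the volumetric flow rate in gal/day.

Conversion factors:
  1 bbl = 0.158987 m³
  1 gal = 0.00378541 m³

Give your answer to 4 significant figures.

3235 gal/day

3.209 bbl/h × 0.158987 m³/bbl ÷ 3600 s/h = 1.41719×10⁻⁴ m³/s
1.41719×10⁻⁴ m³/s ÷ 0.00378541 m³/gal × 86400 s/day = 3234.66 gal/day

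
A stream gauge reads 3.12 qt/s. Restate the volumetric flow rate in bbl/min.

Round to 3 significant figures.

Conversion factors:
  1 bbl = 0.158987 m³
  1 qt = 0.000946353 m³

1.11 bbl/min

3.12 qt/s × 0.000946353 m³/qt = 0.00295262 m³/s
0.00295262 m³/s ÷ 0.158987 m³/bbl × 60 s/min = 1.11429 bbl/min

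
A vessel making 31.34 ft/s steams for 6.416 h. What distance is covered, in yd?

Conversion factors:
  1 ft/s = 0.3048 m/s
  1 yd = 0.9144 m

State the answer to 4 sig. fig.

31.34 ft/s × 0.3048 = 9.55243 m/s
6.416 h × 3600 = 23097.6 s
d = v × t = 9.55243 m/s × 23097.6 s = 220638 m
220638 m ÷ (0.9144 m/yd) = 241293 yd

2.413×10⁵ yd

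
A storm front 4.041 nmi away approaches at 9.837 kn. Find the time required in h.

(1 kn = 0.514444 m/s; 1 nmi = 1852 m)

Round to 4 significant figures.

4.041 nmi × 1852 → 7483.93 m
9.837 kn × 0.514444 → 5.06059 m/s
t = d / v = 7483.93 m / 5.06059 m/s = 1478.87 s
1478.87 s ÷ (3600 s/h) = 0.410797 h

0.4108 h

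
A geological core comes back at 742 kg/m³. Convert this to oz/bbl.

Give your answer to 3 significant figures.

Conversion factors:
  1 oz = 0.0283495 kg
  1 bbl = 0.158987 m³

4160 oz/bbl

742 kg/m³ is already 742 kg/m³
742 kg/m³ ÷ 0.0283495 kg/oz × 0.158987 m³/bbl = 4161.21 oz/bbl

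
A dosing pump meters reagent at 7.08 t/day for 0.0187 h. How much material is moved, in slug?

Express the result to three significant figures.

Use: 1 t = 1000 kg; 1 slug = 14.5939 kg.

0.378 slug

7.08 t/day → 0.0819444 kg/s
0.0187 h → 67.32 s
m = ṁ × t = 0.0819444 × 67.32 = 5.5165 kg
In slug: 5.5165 / 14.5939 = 0.378 slug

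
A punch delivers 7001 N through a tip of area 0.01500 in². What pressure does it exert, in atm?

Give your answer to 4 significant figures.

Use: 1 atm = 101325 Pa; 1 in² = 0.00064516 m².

0.01500 in² × 0.00064516 = 9.6774×10⁻⁶ m²
P = F / A = 7001 N / 9.6774×10⁻⁶ m² = 7.23438×10⁸ Pa
7.23438×10⁸ Pa ÷ (101325 Pa/atm) = 7139.78 atm

7140 atm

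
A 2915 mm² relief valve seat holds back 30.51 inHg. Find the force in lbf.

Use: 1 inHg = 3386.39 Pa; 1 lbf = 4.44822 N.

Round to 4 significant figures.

67.71 lbf

30.51 inHg × 3386.39 = 103319 Pa
2915 mm² × 10⁻⁶ = 0.002915 m²
F = P × A = 103319 Pa × 0.002915 m² = 301.175 N
301.175 N ÷ (4.44822 N/lbf) = 67.7069 lbf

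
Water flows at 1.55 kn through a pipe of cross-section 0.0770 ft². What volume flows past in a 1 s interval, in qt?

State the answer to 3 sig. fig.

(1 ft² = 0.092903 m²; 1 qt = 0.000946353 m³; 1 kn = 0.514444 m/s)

6.03 qt

1.55 kn × 0.514444 = 0.797388 m/s
0.0770 ft² × 0.092903 = 0.00715353 m²
V = v × A × t = 0.797388 m/s × 0.00715353 m² × 1 s = 0.00570414 m³
0.00570414 m³ ÷ (0.000946353 m³/qt) = 6.0275 qt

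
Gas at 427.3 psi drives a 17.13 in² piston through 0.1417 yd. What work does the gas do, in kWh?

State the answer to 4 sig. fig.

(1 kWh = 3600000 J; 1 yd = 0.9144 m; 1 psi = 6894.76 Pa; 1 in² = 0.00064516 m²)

0.001172 kWh

427.3 psi → 2.94613×10⁶ Pa
17.13 in² → 0.0110516 m²
F = P × A = 2.94613×10⁶ × 0.0110516 = 32559.5 N
0.1417 yd → 0.12957 m
W = F × d = 32559.5 × 0.12957 = 4218.73 J
In kWh: 4218.73 / 3600000 = 0.00117187 kWh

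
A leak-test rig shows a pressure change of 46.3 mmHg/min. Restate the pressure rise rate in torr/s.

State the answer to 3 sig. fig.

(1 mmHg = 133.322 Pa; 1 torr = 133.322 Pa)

0.772 torr/s

46.3 mmHg/min × 133.322 Pa/mmHg ÷ 60 s/min = 102.88 Pa/s
102.88 Pa/s ÷ 133.322 Pa/torr = 0.771666 torr/s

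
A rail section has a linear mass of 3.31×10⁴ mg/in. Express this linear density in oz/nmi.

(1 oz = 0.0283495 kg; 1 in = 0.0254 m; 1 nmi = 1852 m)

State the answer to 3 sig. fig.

3.31×10⁴ mg/in × 10⁻⁶ kg/mg ÷ 0.0254 m/in = 1.30315 kg/m
1.30315 kg/m ÷ 0.0283495 kg/oz × 1852 m/nmi = 85131.4 oz/nmi

8.51×10⁴ oz/nmi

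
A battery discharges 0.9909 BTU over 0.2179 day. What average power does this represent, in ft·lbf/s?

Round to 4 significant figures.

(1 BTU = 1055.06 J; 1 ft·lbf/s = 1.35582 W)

0.04096 ft·lbf/s

0.9909 BTU × 1055.06 → 1045.46 J
0.2179 day × 86400 → 18826.6 s
P = E / t = 1045.46 J / 18826.6 s = 0.055531 W
0.055531 W ÷ (1.35582 W/ft·lbf/s) = 0.0409575 ft·lbf/s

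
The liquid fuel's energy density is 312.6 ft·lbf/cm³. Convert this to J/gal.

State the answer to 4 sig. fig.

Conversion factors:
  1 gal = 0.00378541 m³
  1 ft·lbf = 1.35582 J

1.604×10⁶ J/gal

312.6 ft·lbf/cm³ × 1.35582 J/ft·lbf ÷ 10⁻⁶ m³/cm³ = 4.23829×10⁸ J/m³
4.23829×10⁸ J/m³ × 0.00378541 m³/gal = 1.60437×10⁶ J/gal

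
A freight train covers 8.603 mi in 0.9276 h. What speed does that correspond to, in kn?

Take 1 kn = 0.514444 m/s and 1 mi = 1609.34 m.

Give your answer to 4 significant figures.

8.059 kn

8.603 mi × 1609.34 → 13845.2 m
0.9276 h × 3600 → 3339.36 s
v = d / t = 13845.2 m / 3339.36 s = 4.14606 m/s
4.14606 m/s ÷ (0.514444 m/s/kn) = 8.0593 kn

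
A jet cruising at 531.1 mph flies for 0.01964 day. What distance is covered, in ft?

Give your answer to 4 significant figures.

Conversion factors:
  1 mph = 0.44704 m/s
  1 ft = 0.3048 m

1.322×10⁶ ft

531.1 mph × 0.44704 = 237.423 m/s
0.01964 day × 86400 = 1696.9 s
d = v × t = 237.423 m/s × 1696.9 s = 402883 m
402883 m ÷ (0.3048 m/ft) = 1.32179×10⁶ ft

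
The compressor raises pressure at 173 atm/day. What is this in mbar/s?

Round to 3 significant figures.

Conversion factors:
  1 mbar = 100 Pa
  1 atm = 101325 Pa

2.03 mbar/s

173 atm/day × 101325 Pa/atm ÷ 86400 s/day = 202.885 Pa/s
202.885 Pa/s ÷ 100 Pa/mbar = 2.02885 mbar/s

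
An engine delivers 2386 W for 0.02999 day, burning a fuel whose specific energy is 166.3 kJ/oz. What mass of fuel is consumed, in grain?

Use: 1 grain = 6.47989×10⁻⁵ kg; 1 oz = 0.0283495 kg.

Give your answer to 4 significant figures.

1.626×10⁴ grain

0.02999 day → 2591.14 s
E = P × t = 2386 × 2591.14 = 6.18246×10⁶ J
166.3 kJ/oz → 5.86606×10⁶ J/kg
m = E / e_s = 6.18246×10⁶ / 5.86606×10⁶ = 1.05394 kg
In grain: 1.05394 / 6.47989×10⁻⁵ = 16264.8 grain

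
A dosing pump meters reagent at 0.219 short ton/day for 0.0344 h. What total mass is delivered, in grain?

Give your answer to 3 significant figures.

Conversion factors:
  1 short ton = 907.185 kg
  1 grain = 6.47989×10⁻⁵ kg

4390 grain

0.219 short ton/day → 0.00229946 kg/s
0.0344 h → 123.84 s
m = ṁ × t = 0.00229946 × 123.84 = 0.284765 kg
In grain: 0.284765 / 6.47989×10⁻⁵ = 4394.6 grain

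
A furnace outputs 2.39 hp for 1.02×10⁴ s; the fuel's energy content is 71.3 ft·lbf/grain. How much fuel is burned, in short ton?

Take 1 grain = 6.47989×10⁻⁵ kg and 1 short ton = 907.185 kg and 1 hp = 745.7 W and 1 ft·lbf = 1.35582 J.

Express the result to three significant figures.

2.39 hp → 1782.22 W
E = P × t = 1782.22 × 10200 = 1.81786×10⁷ J
71.3 ft·lbf/grain → 1.49185×10⁶ J/kg
m = E / e_s = 1.81786×10⁷ / 1.49185×10⁶ = 12.1853 kg
In short ton: 12.1853 / 907.185 = 0.013432 short ton

0.0134 short ton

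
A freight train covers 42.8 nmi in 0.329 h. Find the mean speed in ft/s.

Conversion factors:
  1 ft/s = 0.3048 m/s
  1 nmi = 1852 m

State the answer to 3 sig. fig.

42.8 nmi × 1852 → 79265.6 m
0.329 h × 3600 → 1184.4 s
v = d / t = 79265.6 m / 1184.4 s = 66.9247 m/s
66.9247 m/s ÷ (0.3048 m/s/ft/s) = 219.569 ft/s

220 ft/s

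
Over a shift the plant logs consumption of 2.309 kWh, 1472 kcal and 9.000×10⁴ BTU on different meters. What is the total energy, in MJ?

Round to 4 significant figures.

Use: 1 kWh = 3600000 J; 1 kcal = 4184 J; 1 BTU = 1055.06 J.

2.309 kWh × 3600000 = 8.3124×10⁶ J
1472 kcal × 4184 = 6.15885×10⁶ J
9.000×10⁴ BTU × 1055.06 = 9.49554×10⁷ J
Combined: 8.3124×10⁶ + 6.15885×10⁶ + 9.49554×10⁷ = 1.09427×10⁸ J
In MJ: 1.09427×10⁸ / 1000000 = 109.427 MJ

109.4 MJ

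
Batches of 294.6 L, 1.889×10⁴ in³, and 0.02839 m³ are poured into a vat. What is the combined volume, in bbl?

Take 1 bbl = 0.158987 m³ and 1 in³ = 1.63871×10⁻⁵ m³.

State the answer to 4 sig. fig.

294.6 L × 0.001 = 0.2946 m³
1.889×10⁴ in³ × 1.63871×10⁻⁵ = 0.309552 m³
0.02839 m³ (already m³)
Combined: 0.2946 + 0.309552 + 0.02839 = 0.632542 m³
In bbl: 0.632542 / 0.158987 = 3.97858 bbl

3.979 bbl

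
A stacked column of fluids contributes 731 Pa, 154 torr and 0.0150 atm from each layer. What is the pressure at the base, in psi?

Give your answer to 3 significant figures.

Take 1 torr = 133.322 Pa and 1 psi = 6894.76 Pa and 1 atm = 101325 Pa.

731 Pa (already Pa)
154 torr × 133.322 = 20531.6 Pa
0.0150 atm × 101325 = 1519.88 Pa
Total: 731 + 20531.6 + 1519.88 = 22782.5 Pa
In psi: 22782.5 / 6894.76 = 3.30432 psi

3.30 psi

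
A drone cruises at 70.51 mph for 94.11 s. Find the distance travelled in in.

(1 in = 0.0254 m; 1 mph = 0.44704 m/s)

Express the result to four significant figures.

1.168×10⁵ in

70.51 mph × 0.44704 = 31.5208 m/s
d = v × t = 31.5208 m/s × 94.11 s = 2966.42 m
2966.42 m ÷ (0.0254 m/in) = 116788 in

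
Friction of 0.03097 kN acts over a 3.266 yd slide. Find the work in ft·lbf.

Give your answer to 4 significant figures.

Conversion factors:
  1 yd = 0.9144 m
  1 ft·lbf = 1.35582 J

68.22 ft·lbf

0.03097 kN × 1000 = 30.97 N
3.266 yd × 0.9144 = 2.98643 m
W = F × d = 30.97 N × 2.98643 m = 92.4897 J
92.4897 J ÷ (1.35582 J/ft·lbf) = 68.2168 ft·lbf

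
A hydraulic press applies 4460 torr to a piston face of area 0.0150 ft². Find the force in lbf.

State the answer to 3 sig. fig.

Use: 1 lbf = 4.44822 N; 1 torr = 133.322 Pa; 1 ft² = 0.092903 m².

186 lbf

4460 torr × 133.322 = 594616 Pa
0.0150 ft² × 0.092903 = 0.00139354 m²
F = P × A = 594616 Pa × 0.00139354 m² = 828.621 N
828.621 N ÷ (4.44822 N/lbf) = 186.281 lbf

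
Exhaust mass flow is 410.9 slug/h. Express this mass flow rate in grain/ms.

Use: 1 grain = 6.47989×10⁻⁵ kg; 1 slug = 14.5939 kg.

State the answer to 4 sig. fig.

25.71 grain/ms

410.9 slug/h × 14.5939 kg/slug ÷ 3600 s/h = 1.66573 kg/s
1.66573 kg/s ÷ 6.47989×10⁻⁵ kg/grain × 0.001 s/ms = 25.7061 grain/ms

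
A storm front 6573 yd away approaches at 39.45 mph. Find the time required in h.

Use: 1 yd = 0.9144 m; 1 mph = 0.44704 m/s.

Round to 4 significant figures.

0.09467 h

6573 yd × 0.9144 = 6010.35 m
39.45 mph × 0.44704 = 17.6357 m/s
t = d / v = 6010.35 m / 17.6357 m/s = 340.806 s
340.806 s ÷ (3600 s/h) = 0.0946683 h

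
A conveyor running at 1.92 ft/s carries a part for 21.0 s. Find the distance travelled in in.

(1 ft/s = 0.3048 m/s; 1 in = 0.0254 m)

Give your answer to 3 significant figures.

1.92 ft/s × 0.3048 → 0.585216 m/s
d = v × t = 0.585216 m/s × 21 s = 12.2895 m
12.2895 m ÷ (0.0254 m/in) = 483.839 in

484 in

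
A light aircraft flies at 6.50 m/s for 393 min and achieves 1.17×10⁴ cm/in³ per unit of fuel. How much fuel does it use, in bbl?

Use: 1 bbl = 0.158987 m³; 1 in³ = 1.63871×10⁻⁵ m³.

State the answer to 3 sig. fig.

0.135 bbl

393 min → 23580 s
d = v × t = 6.5 × 23580 = 153270 m
1.17×10⁴ cm/in³ → 7.13976×10⁶ m/m³
V = d / (distance per unit fuel) = 153270 / 7.13976×10⁶ = 0.0214671 m³
In bbl: 0.0214671 / 0.158987 = 0.135024 bbl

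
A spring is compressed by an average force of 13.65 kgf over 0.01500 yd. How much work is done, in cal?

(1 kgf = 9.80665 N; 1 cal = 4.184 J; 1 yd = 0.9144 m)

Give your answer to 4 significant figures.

0.4388 cal

13.65 kgf × 9.80665 = 133.861 N
0.01500 yd × 0.9144 = 0.013716 m
W = F × d = 133.861 N × 0.013716 m = 1.83604 J
1.83604 J ÷ (4.184 J/cal) = 0.438824 cal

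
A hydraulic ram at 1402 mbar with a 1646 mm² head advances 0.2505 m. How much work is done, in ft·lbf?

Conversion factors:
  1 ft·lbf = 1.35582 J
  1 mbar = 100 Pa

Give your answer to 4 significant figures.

1402 mbar → 140200 Pa
1646 mm² → 0.001646 m²
F = P × A = 140200 × 0.001646 = 230.769 N
W = F × d = 230.769 × 0.2505 = 57.8076 J
In ft·lbf: 57.8076 / 1.35582 = 42.6366 ft·lbf

42.64 ft·lbf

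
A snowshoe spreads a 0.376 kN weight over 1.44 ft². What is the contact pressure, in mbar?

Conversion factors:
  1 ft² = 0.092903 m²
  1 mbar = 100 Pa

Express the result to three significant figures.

0.376 kN × 1000 = 376 N
1.44 ft² × 0.092903 = 0.13378 m²
P = F / A = 376 N / 0.13378 m² = 2810.58 Pa
2810.58 Pa ÷ (100 Pa/mbar) = 28.1058 mbar

28.1 mbar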